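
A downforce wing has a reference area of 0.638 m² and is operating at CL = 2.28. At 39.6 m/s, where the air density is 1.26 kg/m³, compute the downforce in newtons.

L = 1440 N

Dynamic pressure q = ½ρv² = ½ × 1.26 × 39.6² = 987.9 Pa.
L = q·S·CL = 987.9 × 0.638 × 2.28 = 1440 N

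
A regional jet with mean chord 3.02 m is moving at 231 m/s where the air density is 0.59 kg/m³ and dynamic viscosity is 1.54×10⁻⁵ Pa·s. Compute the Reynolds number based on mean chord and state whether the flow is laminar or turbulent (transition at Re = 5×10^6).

Re = ρ·v·c/μ = 0.59 × 231 × 3.02 / (1.54×10⁻⁵) = 2.67×10^7
Since 2.67×10^7 > 5×10^6, the flow is turbulent.

Re = 2.67×10^7 (turbulent)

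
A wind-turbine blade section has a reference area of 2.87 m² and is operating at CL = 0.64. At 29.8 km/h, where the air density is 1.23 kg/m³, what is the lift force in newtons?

L = 77.4 N

Convert speed: v = 29.8 km/h ÷ 3.6 = 8.278 m/s.
L = ½ρv²S·CL = ½ × 1.23 × 8.278² × 2.87 × 0.64 = 77.4 N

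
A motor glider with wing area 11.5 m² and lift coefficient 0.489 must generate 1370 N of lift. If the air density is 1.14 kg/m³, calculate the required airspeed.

v = 20.7 m/s

L = ½ρv²S·CL ⇒ v = √(2L/(ρ·S·CL))
v = √(2 × 1370 / (1.14 × 11.5 × 0.489)) = √427.4 = 20.7 m/s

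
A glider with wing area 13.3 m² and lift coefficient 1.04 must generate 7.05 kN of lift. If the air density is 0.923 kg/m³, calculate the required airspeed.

L = ½ρv²S·CL ⇒ v = √(2L/(ρ·S·CL))
v = √(2 × 7050 / (0.923 × 13.3 × 1.04)) = √1104 = 33.2 m/s

v = 33.2 m/s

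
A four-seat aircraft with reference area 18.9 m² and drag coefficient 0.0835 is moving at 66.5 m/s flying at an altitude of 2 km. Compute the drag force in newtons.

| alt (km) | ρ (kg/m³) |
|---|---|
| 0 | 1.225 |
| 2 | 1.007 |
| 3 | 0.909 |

D = 3510 N

At 2 km, from the table: ρ = 1.007 kg/m³.
Dynamic pressure q = ½ρv² = ½ × 1.007 × 66.5² = 2227 Pa.
D = q·S·CD = 2227 × 18.9 × 0.0835 = 3510 N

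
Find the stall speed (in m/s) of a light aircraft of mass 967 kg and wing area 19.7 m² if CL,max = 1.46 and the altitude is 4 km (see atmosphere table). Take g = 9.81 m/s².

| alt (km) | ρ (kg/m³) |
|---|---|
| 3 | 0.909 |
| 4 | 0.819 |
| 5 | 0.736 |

V_stall = 28.4 m/s

At 4 km, from the table: ρ = 0.819 kg/m³.
Stall occurs when L = W at CL,max. W = mg = 967 × 9.81 = 9486 N.
V_stall = √(2W/(ρ·S·CL,max)) = √(2 × 9486 / (0.819 × 19.7 × 1.46))
V_stall = √805.4 = 28.4 m/s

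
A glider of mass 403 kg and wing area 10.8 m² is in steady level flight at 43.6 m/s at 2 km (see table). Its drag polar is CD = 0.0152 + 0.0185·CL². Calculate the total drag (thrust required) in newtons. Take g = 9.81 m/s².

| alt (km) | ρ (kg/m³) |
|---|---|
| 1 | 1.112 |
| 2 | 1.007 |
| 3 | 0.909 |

D = 185 N

At 2 km, from the table: ρ = 1.007 kg/m³.
Weight W = mg = 403 × 9.81 = 3953.4 N; in level flight L = W.
q = ½ρv² = ½ × 1.007 × 43.6² = 957.1 Pa.
CL = W/(q·S) = 3953.4 / (957.1 × 10.8) = 0.3825.
CD = 0.0152 + 0.0185 × 0.3825² = 0.01791.
D = q·S·CD = 957.1 × 10.8 × 0.01791 = 185.1 N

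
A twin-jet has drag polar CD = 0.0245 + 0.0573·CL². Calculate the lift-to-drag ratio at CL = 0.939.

L/D = 12.5

CD = 0.0245 + 0.0573 × 0.939² = 0.07502
L/D = CL/CD = 0.939 / 0.07502 = 12.5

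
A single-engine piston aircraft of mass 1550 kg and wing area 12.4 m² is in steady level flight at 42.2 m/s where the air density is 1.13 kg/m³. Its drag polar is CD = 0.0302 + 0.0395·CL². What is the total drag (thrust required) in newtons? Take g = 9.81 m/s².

In steady level flight, lift balances weight: W = mg = 1550 × 9.81 = 15206 N.
Dynamic pressure q = 0.5 × 1.13 × 42.2² = 1006 Pa.
CL = W/(q·S) = 15206 / (1006 × 12.4) = 1.219.
CD = 0.0302 + 0.0395 × 1.219² = 0.08887.
D = q·S·CD = 1006 × 12.4 × 0.08887 = 1109 N

D = 1110 N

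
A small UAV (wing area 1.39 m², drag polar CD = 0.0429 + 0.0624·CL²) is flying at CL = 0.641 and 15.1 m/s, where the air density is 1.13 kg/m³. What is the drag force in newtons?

D = 12.3 N

CD = 0.0429 + 0.0624 × 0.641² = 0.06854
D = ½ρv²S·CD = ½ × 1.13 × 15.1² × 1.39 × 0.06854 = 12.3 N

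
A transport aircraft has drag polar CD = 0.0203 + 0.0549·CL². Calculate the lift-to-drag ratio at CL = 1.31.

CD = 0.0203 + 0.0549 × 1.31² = 0.1145
L/D = CL/CD = 1.31 / 0.1145 = 11.4

L/D = 11.4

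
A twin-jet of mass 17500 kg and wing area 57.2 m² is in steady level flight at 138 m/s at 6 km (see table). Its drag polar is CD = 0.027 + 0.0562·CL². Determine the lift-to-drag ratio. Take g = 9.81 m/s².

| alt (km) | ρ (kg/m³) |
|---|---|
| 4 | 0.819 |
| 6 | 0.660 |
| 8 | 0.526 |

L/D = 12

At 6 km, from the table: ρ = 0.660 kg/m³.
In steady level flight, lift balances weight: W = mg = 17500 × 9.81 = 1.7168×10^5 N.
q = ½ρv² = ½ × 0.66 × 138² = 6285 Pa.
CL = 2W/(ρv²S) = 2×1.7168×10^5/(0.66×138²×57.2) = 0.4776.
CD = 0.027 + 0.0562 × 0.4776² = 0.03982.
L/D = CL/CD = 0.4776 / 0.03982 = 12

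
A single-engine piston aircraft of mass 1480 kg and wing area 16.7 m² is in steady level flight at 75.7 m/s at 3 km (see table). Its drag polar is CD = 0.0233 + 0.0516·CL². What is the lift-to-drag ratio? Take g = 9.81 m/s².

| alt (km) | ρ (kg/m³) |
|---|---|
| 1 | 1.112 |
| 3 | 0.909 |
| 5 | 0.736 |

At 3 km, from the table: ρ = 0.909 kg/m³.
In steady level flight, lift balances weight: W = mg = 1480 × 9.81 = 14519 N.
Dynamic pressure q = 0.5 × 0.909 × 75.7² = 2605 Pa.
Required CL = L/(qS) = 14519/(2605·16.7) = 0.3338.
CD = 0.0233 + 0.0516 × 0.3338² = 0.02905.
L/D = CL/CD = 0.3338 / 0.02905 = 11.5

L/D = 11.5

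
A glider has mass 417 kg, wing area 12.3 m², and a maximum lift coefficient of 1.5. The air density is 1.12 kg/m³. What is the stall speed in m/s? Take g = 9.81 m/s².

V_stall = 19.9 m/s

At stall, lift equals weight: L = W = m·g = 417 × 9.81 = 4091 N.
V_stall = √(2W/(ρ·S·CL,max)) = √(2 × 4091 / (1.12 × 12.3 × 1.5))
V_stall = √395.9 = 19.9 m/s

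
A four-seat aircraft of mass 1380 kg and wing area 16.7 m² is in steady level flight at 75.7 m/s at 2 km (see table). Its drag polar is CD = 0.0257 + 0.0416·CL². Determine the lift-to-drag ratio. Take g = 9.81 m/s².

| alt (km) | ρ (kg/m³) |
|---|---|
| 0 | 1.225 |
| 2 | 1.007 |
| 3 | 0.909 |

L/D = 9.69

At 2 km, from the table: ρ = 1.007 kg/m³.
Weight W = mg = 1380 × 9.81 = 13538 N; in level flight L = W.
q = ½ρv² = ½ × 1.007 × 75.7² = 2885 Pa.
CL = W/(q·S) = 13538 / (2885 × 16.7) = 0.281.
CD = 0.0257 + 0.0416 × 0.281² = 0.02898.
L/D = CL/CD = 0.281 / 0.02898 = 9.69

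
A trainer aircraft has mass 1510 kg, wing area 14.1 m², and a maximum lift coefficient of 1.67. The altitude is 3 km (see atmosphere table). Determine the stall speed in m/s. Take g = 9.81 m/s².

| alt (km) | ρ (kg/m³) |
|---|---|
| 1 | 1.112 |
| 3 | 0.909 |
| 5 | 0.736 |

V_stall = 37.2 m/s

At 3 km, from the table: ρ = 0.909 kg/m³.
At stall, lift equals weight: L = W = m·g = 1510 × 9.81 = 14810 N.
V_stall = √(2W/(ρ·S·CL,max)) = √(2 × 14810 / (0.909 × 14.1 × 1.67))
V_stall = √1384 = 37.2 m/s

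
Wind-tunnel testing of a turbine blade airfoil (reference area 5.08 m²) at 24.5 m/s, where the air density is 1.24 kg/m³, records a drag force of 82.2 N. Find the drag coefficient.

CD = 0.0435

From D = ½ρv²S·CD, rearranging gives CD = 2D/(ρv²S).
CD = 2 × 82.2 / (1.24 × 24.5² × 5.08) = 0.0435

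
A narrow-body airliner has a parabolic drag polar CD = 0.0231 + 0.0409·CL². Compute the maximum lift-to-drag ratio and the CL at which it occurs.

(L/D)max = 16.3, at CL = 0.752

For CD = CD0 + K·CL², (L/D)max occurs at CL* = √(CD0/K) and equals 1/(2√(K·CD0)).
(L/D)max = 1/(2√(0.0409 × 0.0231)) = 1/(2 × 0.03074) = 16.3
CL* = √(0.0231/0.0409) = 0.752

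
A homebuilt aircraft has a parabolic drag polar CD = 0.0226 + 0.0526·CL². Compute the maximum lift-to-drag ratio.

(L/D)max = 14.5

For CD = CD0 + K·CL², (L/D)max occurs at CL* = √(CD0/K) and equals 1/(2√(K·CD0)).
(L/D)max = 1/(2√(0.0526 × 0.0226)) = 1/(2 × 0.03448) = 14.5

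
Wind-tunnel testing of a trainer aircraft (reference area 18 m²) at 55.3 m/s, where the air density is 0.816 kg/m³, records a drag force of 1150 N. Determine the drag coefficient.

CD = 0.0512

From D = ½ρv²S·CD, rearranging gives CD = 2D/(ρv²S).
CD = 2 × 1150 / (0.816 × 55.3² × 18) = 0.0512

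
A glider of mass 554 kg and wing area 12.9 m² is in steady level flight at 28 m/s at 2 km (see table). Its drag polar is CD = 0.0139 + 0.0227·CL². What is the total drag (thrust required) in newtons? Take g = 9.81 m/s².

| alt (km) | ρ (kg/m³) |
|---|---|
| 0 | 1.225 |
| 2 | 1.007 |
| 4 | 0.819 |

At 2 km, from the table: ρ = 1.007 kg/m³.
In steady level flight, lift balances weight: W = mg = 554 × 9.81 = 5434.7 N.
q = ½ρv² = ½ × 1.007 × 28² = 394.7 Pa.
Required CL = L/(qS) = 5434.7/(394.7·12.9) = 1.067.
CD = 0.0139 + 0.0227 × 1.067² = 0.03976.
D = q·S·CD = 394.7 × 12.9 × 0.03976 = 202.4 N

D = 202 N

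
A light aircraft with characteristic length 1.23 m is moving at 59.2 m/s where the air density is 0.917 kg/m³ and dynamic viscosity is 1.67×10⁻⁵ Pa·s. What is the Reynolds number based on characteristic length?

Re = 4×10^6

Re = ρ·v·c/μ = 0.917 × 59.2 × 1.23 / (1.67×10⁻⁵) = 4×10^6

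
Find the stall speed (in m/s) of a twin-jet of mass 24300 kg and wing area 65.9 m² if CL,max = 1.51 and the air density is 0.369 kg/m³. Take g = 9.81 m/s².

V_stall = 114 m/s

Stall occurs when L = W at CL,max. W = mg = 24300 × 9.81 = 2.384×10^5 N.
V_stall = √(2W/(ρ·S·CL,max)) = √(2 × 2.384×10^5 / (0.369 × 65.9 × 1.51))
V_stall = √12980 = 114 m/s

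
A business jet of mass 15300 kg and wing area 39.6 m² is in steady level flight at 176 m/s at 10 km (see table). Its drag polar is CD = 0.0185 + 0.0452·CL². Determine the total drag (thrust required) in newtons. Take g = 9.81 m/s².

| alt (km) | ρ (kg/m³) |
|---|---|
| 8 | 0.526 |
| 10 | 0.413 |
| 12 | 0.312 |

D = 8710 N

At 10 km, from the table: ρ = 0.413 kg/m³.
In steady level flight, lift balances weight: W = mg = 15300 × 9.81 = 1.5009×10^5 N.
Dynamic pressure q = 0.5 × 0.413 × 176² = 6397 Pa.
CL = 2W/(ρv²S) = 2×1.5009×10^5/(0.413×176²×39.6) = 0.5925.
CD = 0.0185 + 0.0452 × 0.5925² = 0.03437.
D = q·S·CD = 6397 × 39.6 × 0.03437 = 8706 N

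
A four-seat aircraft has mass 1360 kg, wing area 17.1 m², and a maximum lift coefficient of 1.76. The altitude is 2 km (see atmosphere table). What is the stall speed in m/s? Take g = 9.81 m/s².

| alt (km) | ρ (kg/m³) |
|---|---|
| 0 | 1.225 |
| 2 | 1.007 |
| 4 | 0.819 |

At 2 km, from the table: ρ = 1.007 kg/m³.
At stall, lift equals weight: L = W = m·g = 1360 × 9.81 = 13340 N.
V_stall = √(2W/(ρ·S·CL,max)) = √(2 × 13340 / (1.007 × 17.1 × 1.76))
V_stall = √880.4 = 29.7 m/s

V_stall = 29.7 m/s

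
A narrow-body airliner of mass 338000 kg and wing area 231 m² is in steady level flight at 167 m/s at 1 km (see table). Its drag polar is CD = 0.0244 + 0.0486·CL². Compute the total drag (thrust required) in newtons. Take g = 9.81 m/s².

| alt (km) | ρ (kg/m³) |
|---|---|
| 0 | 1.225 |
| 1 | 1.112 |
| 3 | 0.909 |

At 1 km, from the table: ρ = 1.112 kg/m³.
Weight W = mg = 338000 × 9.81 = 3.3158×10^6 N; in level flight L = W.
Dynamic pressure q = 0.5 × 1.112 × 167² = 15510 Pa.
Required CL = L/(qS) = 3.3158×10^6/(15510·231) = 0.9257.
CD = 0.0244 + 0.0486 × 0.9257² = 0.06605.
D = q·S·CD = 15510 × 231 × 0.06605 = 2.366×10^5 N

D = 2.37×10^5 N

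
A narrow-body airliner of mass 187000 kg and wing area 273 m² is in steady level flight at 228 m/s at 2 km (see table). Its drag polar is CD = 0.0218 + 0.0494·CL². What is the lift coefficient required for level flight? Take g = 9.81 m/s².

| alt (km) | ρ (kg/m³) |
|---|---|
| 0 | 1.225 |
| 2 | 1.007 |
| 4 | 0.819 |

CL = 0.257

At 2 km, from the table: ρ = 1.007 kg/m³.
Level flight ⇒ L = W = m·g = 187000 × 9.81 = 1.8345×10^6 N.
Dynamic pressure q = 0.5 × 1.007 × 228² = 26170 Pa.
Required CL = L/(qS) = 1.8345×10^6/(26170·273) = 0.2567.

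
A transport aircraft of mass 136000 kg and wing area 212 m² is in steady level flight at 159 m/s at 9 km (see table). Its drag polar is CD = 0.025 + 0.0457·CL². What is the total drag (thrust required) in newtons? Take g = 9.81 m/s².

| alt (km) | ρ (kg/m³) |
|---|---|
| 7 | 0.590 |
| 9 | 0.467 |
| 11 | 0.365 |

At 9 km, from the table: ρ = 0.467 kg/m³.
In steady level flight, lift balances weight: W = mg = 136000 × 9.81 = 1.3342×10^6 N.
q = ½ρv² = ½ × 0.467 × 159² = 5903 Pa.
CL = 2W/(ρv²S) = 2×1.3342×10^6/(0.467×159²×212) = 1.066.
CD = 0.025 + 0.0457 × 1.066² = 0.07694.
D = q·S·CD = 5903 × 212 × 0.07694 = 96290 N

D = 96300 N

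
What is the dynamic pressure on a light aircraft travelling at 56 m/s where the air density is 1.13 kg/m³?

q = ½ρv² = ½ × 1.13 × 56² = 1770 Pa

q = 1770 Pa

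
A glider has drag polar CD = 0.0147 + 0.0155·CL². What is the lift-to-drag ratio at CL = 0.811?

CD = 0.0147 + 0.0155 × 0.811² = 0.02489
L/D = CL/CD = 0.811 / 0.02489 = 32.6

L/D = 32.6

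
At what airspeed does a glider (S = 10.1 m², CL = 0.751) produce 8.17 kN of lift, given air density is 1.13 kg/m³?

L = ½ρv²S·CL ⇒ v = √(2L/(ρ·S·CL))
v = √(2 × 8170 / (1.13 × 10.1 × 0.751)) = √1906 = 43.7 m/s

v = 43.7 m/s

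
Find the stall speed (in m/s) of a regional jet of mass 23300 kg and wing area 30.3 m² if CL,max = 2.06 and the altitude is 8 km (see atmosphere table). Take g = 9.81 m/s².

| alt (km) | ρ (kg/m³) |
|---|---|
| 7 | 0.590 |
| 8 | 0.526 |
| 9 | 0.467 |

V_stall = 118 m/s

At 8 km, from the table: ρ = 0.526 kg/m³.
Weight W = mg = 23300 × 9.81 = 2.286×10^5 N.
V_stall = √(2W/(ρ·S·CL,max)) = √(2 × 2.286×10^5 / (0.526 × 30.3 × 2.06))
V_stall = √13920 = 118 m/s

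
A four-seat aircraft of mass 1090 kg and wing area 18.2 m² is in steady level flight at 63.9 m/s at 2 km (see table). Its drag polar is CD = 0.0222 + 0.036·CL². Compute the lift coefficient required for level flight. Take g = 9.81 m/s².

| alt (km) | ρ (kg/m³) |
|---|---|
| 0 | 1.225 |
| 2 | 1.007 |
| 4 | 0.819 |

CL = 0.286

At 2 km, from the table: ρ = 1.007 kg/m³.
In steady level flight, lift balances weight: W = mg = 1090 × 9.81 = 10693 N.
q = ½ρv² = ½ × 1.007 × 63.9² = 2056 Pa.
CL = W/(q·S) = 10693 / (2056 × 18.2) = 0.2858.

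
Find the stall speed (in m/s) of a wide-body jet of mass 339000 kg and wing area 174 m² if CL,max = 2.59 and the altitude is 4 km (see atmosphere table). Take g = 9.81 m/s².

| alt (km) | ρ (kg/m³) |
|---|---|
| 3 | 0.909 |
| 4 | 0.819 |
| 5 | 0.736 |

V_stall = 134 m/s

At 4 km, from the table: ρ = 0.819 kg/m³.
Weight W = mg = 339000 × 9.81 = 3.326×10^6 N.
V_stall = √(2W/(ρ·S·CL,max)) = √(2 × 3.326×10^6 / (0.819 × 174 × 2.59))
V_stall = √18020 = 134 m/s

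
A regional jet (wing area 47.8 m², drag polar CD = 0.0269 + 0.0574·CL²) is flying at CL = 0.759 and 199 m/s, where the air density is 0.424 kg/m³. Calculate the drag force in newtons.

D = 24100 N

CD = 0.0269 + 0.0574 × 0.759² = 0.05997
D = ½ρv²S·CD = ½ × 0.424 × 199² × 47.8 × 0.05997 = 24100 N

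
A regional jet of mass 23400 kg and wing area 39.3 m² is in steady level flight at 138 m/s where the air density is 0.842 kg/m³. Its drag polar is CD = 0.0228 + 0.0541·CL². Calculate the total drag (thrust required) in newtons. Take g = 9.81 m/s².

Level flight ⇒ L = W = m·g = 23400 × 9.81 = 2.2955×10^5 N.
Dynamic pressure q = 0.5 × 0.842 × 138² = 8018 Pa.
CL = W/(q·S) = 2.2955×10^5 / (8018 × 39.3) = 0.7285.
CD = 0.0228 + 0.0541 × 0.7285² = 0.05151.
D = q·S·CD = 8018 × 39.3 × 0.05151 = 16230 N

D = 16200 N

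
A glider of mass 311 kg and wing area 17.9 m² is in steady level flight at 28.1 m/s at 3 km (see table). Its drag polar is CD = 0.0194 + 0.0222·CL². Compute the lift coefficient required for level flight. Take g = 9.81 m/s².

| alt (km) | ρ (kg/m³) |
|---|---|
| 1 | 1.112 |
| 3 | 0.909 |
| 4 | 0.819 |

At 3 km, from the table: ρ = 0.909 kg/m³.
In steady level flight, lift balances weight: W = mg = 311 × 9.81 = 3050.9 N.
q = ½ρv² = ½ × 0.909 × 28.1² = 358.9 Pa.
CL = W/(q·S) = 3050.9 / (358.9 × 17.9) = 0.4749.

CL = 0.475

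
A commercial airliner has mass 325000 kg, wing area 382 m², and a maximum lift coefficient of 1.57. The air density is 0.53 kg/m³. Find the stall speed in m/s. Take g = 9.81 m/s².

Stall occurs when L = W at CL,max. W = mg = 325000 × 9.81 = 3.188×10^6 N.
V_stall = √(2W/(ρ·S·CL,max)) = √(2 × 3.188×10^6 / (0.53 × 382 × 1.57))
V_stall = √20060 = 142 m/s

V_stall = 142 m/s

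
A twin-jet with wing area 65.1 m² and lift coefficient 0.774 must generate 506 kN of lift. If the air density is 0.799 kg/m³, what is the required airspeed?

L = ½ρv²S·CL ⇒ v = √(2L/(ρ·S·CL))
v = √(2 × 5.06×10^5 / (0.799 × 65.1 × 0.774)) = √25140 = 159 m/s

v = 159 m/s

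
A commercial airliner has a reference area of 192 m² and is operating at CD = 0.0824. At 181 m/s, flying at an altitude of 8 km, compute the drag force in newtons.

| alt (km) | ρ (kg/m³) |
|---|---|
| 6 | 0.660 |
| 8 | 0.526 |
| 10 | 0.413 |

At 8 km, from the table: ρ = 0.526 kg/m³.
D = ½ρv²S·CD = ½ × 0.526 × 181² × 192 × 0.0824 = 1.36×10^5 N ≈ 136 kN

D = 1.36×10^5 N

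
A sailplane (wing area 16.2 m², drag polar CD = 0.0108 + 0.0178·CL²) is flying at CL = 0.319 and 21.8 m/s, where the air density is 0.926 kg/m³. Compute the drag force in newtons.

CD = 0.0108 + 0.0178 × 0.319² = 0.01261
D = ½ρv²S·CD = ½ × 0.926 × 21.8² × 16.2 × 0.01261 = 45 N

D = 45 N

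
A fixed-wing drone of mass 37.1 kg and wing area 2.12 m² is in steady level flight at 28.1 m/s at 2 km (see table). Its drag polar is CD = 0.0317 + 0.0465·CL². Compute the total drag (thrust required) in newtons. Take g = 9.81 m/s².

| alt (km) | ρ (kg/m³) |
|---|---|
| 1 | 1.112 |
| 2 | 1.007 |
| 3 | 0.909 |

At 2 km, from the table: ρ = 1.007 kg/m³.
Weight W = mg = 37.1 × 9.81 = 363.95 N; in level flight L = W.
Dynamic pressure q = 0.5 × 1.007 × 28.1² = 397.6 Pa.
Required CL = L/(qS) = 363.95/(397.6·2.12) = 0.4318.
CD = 0.0317 + 0.0465 × 0.4318² = 0.04037.
D = q·S·CD = 397.6 × 2.12 × 0.04037 = 34.03 N

D = 34 N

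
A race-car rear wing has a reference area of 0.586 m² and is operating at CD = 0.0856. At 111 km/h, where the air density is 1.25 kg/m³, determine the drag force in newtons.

Convert speed: v = 111 km/h ÷ 3.6 = 30.83 m/s.
D = ½ρv²S·CD = ½ × 1.25 × 30.83² × 0.586 × 0.0856 = 29.8 N

D = 29.8 N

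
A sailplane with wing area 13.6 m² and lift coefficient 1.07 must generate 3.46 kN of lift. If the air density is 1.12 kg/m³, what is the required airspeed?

v = 20.6 m/s

L = ½ρv²S·CL ⇒ v = √(2L/(ρ·S·CL))
v = √(2 × 3460 / (1.12 × 13.6 × 1.07)) = √424.6 = 20.6 m/s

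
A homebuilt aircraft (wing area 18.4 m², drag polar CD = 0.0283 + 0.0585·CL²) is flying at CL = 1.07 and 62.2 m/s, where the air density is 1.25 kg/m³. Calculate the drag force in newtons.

D = 4240 N

CD = 0.0283 + 0.0585 × 1.07² = 0.09528
D = ½ρv²S·CD = ½ × 1.25 × 62.2² × 18.4 × 0.09528 = 4240 N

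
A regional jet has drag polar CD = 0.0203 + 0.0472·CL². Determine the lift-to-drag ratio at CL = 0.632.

CD = 0.0203 + 0.0472 × 0.632² = 0.03915
L/D = CL/CD = 0.632 / 0.03915 = 16.1

L/D = 16.1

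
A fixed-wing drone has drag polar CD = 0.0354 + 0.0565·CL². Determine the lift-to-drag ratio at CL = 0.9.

L/D = 11.1

CD = 0.0354 + 0.0565 × 0.9² = 0.08117
L/D = CL/CD = 0.9 / 0.08117 = 11.1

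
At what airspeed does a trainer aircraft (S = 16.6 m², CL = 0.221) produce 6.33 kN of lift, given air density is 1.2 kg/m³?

L = ½ρv²S·CL ⇒ v = √(2L/(ρ·S·CL))
v = √(2 × 6330 / (1.2 × 16.6 × 0.221)) = √2876 = 53.6 m/s

v = 53.6 m/s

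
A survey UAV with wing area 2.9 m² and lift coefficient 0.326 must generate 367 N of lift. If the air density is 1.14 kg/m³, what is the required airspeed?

L = ½ρv²S·CL ⇒ v = √(2L/(ρ·S·CL))
v = √(2 × 367 / (1.14 × 2.9 × 0.326)) = √681 = 26.1 m/s

v = 26.1 m/s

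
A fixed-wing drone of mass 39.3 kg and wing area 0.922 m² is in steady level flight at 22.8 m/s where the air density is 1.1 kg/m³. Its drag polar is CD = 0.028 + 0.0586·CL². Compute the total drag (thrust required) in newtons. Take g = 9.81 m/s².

Weight W = mg = 39.3 × 9.81 = 385.53 N; in level flight L = W.
Dynamic pressure q = 0.5 × 1.1 × 22.8² = 285.9 Pa.
Required CL = L/(qS) = 385.53/(285.9·0.922) = 1.463.
CD = 0.028 + 0.0586 × 1.463² = 0.1533.
D = q·S·CD = 285.9 × 0.922 × 0.1533 = 40.42 N

D = 40.4 N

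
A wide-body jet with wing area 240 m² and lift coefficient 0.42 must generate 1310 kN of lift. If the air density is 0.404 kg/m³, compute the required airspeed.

L = ½ρv²S·CL ⇒ v = √(2L/(ρ·S·CL))
v = √(2 × 1.31×10^6 / (0.404 × 240 × 0.42)) = √64340 = 254 m/s

v = 254 m/s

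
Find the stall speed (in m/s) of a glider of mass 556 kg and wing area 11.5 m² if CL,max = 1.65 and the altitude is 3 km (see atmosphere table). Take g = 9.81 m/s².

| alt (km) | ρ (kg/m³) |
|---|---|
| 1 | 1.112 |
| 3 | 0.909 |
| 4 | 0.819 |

V_stall = 25.1 m/s

At 3 km, from the table: ρ = 0.909 kg/m³.
Weight W = mg = 556 × 9.81 = 5454 N.
From L = ½ρV²S·CL,max = W: V_stall = √(2W/(ρSCL,max)) = √(2·5454/(0.909·11.5·1.65))
V_stall = √632.5 = 25.1 m/s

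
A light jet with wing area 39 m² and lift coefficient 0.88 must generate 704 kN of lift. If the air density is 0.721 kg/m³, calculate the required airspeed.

v = 239 m/s

L = ½ρv²S·CL ⇒ v = √(2L/(ρ·S·CL))
v = √(2 × 7.04×10^5 / (0.721 × 39 × 0.88)) = √56900 = 239 m/s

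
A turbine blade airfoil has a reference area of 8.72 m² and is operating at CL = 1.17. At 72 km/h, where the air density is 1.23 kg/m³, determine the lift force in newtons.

L = 2510 N

Convert speed: v = 72 km/h ÷ 3.6 = 20 m/s.
L = ½ρv²S·CL = ½ × 1.23 × 20² × 8.72 × 1.17 = 2510 N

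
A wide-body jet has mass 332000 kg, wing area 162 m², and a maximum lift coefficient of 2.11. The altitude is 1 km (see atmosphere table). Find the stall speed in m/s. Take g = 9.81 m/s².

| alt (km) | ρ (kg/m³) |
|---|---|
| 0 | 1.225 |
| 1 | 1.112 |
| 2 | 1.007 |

V_stall = 131 m/s

At 1 km, from the table: ρ = 1.112 kg/m³.
Weight W = mg = 332000 × 9.81 = 3.257×10^6 N.
V_stall = √(2W/(ρ·S·CL,max)) = √(2 × 3.257×10^6 / (1.112 × 162 × 2.11))
V_stall = √17140 = 131 m/s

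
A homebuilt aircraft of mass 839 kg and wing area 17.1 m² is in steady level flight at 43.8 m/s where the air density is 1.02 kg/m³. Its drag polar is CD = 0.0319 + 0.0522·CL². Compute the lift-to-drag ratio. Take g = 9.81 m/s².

L/D = 11

In steady level flight, lift balances weight: W = mg = 839 × 9.81 = 8230.6 N.
q = ½ρv² = ½ × 1.02 × 43.8² = 978.4 Pa.
CL = W/(q·S) = 8230.6 / (978.4 × 17.1) = 0.4919.
CD = 0.0319 + 0.0522 × 0.4919² = 0.04453.
L/D = CL/CD = 0.4919 / 0.04453 = 11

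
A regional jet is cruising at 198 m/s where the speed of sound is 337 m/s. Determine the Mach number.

M = v/a = 198 / 337 = 0.588

M = 0.588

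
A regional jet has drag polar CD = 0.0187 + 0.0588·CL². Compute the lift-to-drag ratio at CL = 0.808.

CD = 0.0187 + 0.0588 × 0.808² = 0.05709
L/D = CL/CD = 0.808 / 0.05709 = 14.2

L/D = 14.2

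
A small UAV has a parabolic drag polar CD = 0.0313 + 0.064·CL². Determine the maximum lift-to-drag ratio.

(L/D)max = 11.2

For CD = CD0 + K·CL², (L/D)max occurs at CL* = √(CD0/K) and equals 1/(2√(K·CD0)).
(L/D)max = 1/(2√(0.064 × 0.0313)) = 1/(2 × 0.04476) = 11.2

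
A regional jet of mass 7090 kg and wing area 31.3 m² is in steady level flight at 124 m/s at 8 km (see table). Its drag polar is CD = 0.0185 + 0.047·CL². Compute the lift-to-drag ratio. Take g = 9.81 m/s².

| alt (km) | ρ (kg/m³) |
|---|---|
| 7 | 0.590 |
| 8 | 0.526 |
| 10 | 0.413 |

L/D = 16.8

At 8 km, from the table: ρ = 0.526 kg/m³.
Level flight ⇒ L = W = m·g = 7090 × 9.81 = 69553 N.
q = ½ρv² = ½ × 0.526 × 124² = 4044 Pa.
CL = W/(q·S) = 69553 / (4044 × 31.3) = 0.5495.
CD = 0.0185 + 0.047 × 0.5495² = 0.03269.
L/D = CL/CD = 0.5495 / 0.03269 = 16.8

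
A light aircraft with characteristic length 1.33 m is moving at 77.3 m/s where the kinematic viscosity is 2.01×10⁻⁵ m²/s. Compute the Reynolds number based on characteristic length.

Re = 5.11×10^6

Re = v·c/ν = 77.3 × 1.33 / (2.01×10⁻⁵) = 5.11×10^6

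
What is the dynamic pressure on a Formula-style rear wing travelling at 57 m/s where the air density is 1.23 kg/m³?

q = 2000 Pa

q = ½ρv² = ½ × 1.23 × 57² = 2000 Pa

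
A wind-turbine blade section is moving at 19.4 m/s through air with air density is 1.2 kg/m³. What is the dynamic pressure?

q = ½ρv² = ½ × 1.2 × 19.4² = 226 Pa

q = 226 Pa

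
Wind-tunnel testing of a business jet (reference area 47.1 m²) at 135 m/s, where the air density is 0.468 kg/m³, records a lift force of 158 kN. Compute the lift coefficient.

CL = 0.787

From L = ½ρv²S·CL, rearranging gives CL = 2L/(ρv²S).
CL = 2 × 1.58×10^5 / (0.468 × 135² × 47.1) = 0.787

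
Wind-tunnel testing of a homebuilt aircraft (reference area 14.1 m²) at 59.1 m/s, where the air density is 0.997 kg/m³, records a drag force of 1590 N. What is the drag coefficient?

CD = 0.0648

From D = ½ρv²S·CD, rearranging gives CD = 2D/(ρv²S).
CD = 2 × 1590 / (0.997 × 59.1² × 14.1) = 0.0648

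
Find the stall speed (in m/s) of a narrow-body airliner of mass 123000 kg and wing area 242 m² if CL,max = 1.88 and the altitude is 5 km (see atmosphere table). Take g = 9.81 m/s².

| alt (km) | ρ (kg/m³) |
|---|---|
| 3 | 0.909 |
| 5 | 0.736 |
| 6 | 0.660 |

At 5 km, from the table: ρ = 0.736 kg/m³.
Weight W = mg = 123000 × 9.81 = 1.207×10^6 N.
V_stall = √(2W/(ρ·S·CL,max)) = √(2 × 1.207×10^6 / (0.736 × 242 × 1.88))
V_stall = √7207 = 84.9 m/s

V_stall = 84.9 m/s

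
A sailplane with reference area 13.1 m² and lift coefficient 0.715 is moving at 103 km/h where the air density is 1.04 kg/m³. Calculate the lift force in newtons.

Convert speed: v = 103 km/h ÷ 3.6 = 28.61 m/s.
L = ½ρv²S·CL = ½ × 1.04 × 28.61² × 13.1 × 0.715 = 3990 N

L = 3990 N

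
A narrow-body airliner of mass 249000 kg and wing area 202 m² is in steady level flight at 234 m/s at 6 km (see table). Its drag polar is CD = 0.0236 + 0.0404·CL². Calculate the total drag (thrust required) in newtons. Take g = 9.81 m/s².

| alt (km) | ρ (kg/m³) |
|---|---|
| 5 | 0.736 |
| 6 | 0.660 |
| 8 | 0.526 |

D = 1.52×10^5 N

At 6 km, from the table: ρ = 0.660 kg/m³.
In steady level flight, lift balances weight: W = mg = 249000 × 9.81 = 2.4427×10^6 N.
Dynamic pressure q = 0.5 × 0.66 × 234² = 18070 Pa.
CL = 2W/(ρv²S) = 2×2.4427×10^6/(0.66×234²×202) = 0.6692.
CD = 0.0236 + 0.0404 × 0.6692² = 0.04169.
D = q·S·CD = 18070 × 202 × 0.04169 = 1.522×10^5 N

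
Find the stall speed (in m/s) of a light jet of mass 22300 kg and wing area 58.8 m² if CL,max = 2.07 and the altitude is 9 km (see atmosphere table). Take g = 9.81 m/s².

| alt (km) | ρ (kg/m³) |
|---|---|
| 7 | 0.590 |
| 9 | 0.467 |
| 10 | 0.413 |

V_stall = 87.7 m/s

At 9 km, from the table: ρ = 0.467 kg/m³.
Stall occurs when L = W at CL,max. W = mg = 22300 × 9.81 = 2.188×10^5 N.
From L = ½ρV²S·CL,max = W: V_stall = √(2W/(ρSCL,max)) = √(2·2.188×10^5/(0.467·58.8·2.07))
V_stall = √7697 = 87.7 m/s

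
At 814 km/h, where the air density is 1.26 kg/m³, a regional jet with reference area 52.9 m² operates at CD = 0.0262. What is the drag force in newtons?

D = 44600 N

Convert speed: v = 814 km/h ÷ 3.6 = 226.1 m/s.
D = ½ρv²S·CD = ½ × 1.26 × 226.1² × 52.9 × 0.0262 = 44600 N ≈ 44.6 kN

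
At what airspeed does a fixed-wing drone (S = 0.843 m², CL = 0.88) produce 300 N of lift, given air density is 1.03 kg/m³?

v = 28 m/s

L = ½ρv²S·CL ⇒ v = √(2L/(ρ·S·CL))
v = √(2 × 300 / (1.03 × 0.843 × 0.88)) = √785.2 = 28 m/s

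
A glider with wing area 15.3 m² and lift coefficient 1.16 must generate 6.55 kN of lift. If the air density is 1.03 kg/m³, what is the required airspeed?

v = 26.8 m/s

L = ½ρv²S·CL ⇒ v = √(2L/(ρ·S·CL))
v = √(2 × 6550 / (1.03 × 15.3 × 1.16)) = √716.6 = 26.8 m/s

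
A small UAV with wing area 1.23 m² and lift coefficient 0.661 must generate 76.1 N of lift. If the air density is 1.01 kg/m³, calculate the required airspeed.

v = 13.6 m/s

L = ½ρv²S·CL ⇒ v = √(2L/(ρ·S·CL))
v = √(2 × 76.1 / (1.01 × 1.23 × 0.661)) = √185.3 = 13.6 m/s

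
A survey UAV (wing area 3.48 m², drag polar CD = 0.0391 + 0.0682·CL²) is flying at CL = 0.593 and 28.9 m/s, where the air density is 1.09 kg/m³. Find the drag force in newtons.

CD = 0.0391 + 0.0682 × 0.593² = 0.06308
D = ½ρv²S·CD = ½ × 1.09 × 28.9² × 3.48 × 0.06308 = 99.9 N

D = 99.9 N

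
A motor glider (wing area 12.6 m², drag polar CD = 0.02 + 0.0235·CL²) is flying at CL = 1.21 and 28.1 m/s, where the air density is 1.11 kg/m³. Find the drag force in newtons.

D = 300 N

CD = 0.02 + 0.0235 × 1.21² = 0.05441
D = ½ρv²S·CD = ½ × 1.11 × 28.1² × 12.6 × 0.05441 = 300 N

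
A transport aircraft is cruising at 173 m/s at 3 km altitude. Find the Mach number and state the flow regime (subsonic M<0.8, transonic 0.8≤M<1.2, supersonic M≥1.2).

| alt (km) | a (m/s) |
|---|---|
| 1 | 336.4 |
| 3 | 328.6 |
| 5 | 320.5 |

M = 0.526 (subsonic)

At 3 km, from the table: a = 328.6 m/s.
M = v/a = 173 / 328.6 = 0.526
M = 0.526 → subsonic.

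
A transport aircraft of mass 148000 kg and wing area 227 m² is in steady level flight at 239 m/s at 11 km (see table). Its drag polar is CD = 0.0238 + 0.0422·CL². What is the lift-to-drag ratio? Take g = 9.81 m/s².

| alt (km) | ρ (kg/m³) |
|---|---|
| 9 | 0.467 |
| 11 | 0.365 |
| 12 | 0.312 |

L/D = 15.5

At 11 km, from the table: ρ = 0.365 kg/m³.
Weight W = mg = 148000 × 9.81 = 1.4519×10^6 N; in level flight L = W.
q = ½ρv² = ½ × 0.365 × 239² = 10420 Pa.
CL = W/(q·S) = 1.4519×10^6 / (10420 × 227) = 0.6135.
CD = 0.0238 + 0.0422 × 0.6135² = 0.03969.
L/D = CL/CD = 0.6135 / 0.03969 = 15.5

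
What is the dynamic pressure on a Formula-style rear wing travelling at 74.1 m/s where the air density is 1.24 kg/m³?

q = 3400 Pa

q = ½ρv² = ½ × 1.24 × 74.1² = 3400 Pa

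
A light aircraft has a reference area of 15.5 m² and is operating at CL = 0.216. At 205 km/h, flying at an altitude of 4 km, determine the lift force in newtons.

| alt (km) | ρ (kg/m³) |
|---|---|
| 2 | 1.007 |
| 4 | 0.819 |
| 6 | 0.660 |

At 4 km, from the table: ρ = 0.819 kg/m³.
Convert speed: v = 205 km/h ÷ 3.6 = 56.94 m/s.
L = ½ρv²S·CL = ½ × 0.819 × 56.94² × 15.5 × 0.216 = 4450 N

L = 4450 N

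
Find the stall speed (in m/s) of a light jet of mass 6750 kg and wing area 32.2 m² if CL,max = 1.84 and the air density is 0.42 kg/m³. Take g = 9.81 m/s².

V_stall = 73 m/s

At stall, lift equals weight: L = W = m·g = 6750 × 9.81 = 66220 N.
V_stall = √(2W/(ρ·S·CL,max)) = √(2 × 66220 / (0.42 × 32.2 × 1.84))
V_stall = √5322 = 73 m/s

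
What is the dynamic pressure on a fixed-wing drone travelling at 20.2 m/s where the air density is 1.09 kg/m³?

q = 222 Pa

q = ½ρv² = ½ × 1.09 × 20.2² = 222 Pa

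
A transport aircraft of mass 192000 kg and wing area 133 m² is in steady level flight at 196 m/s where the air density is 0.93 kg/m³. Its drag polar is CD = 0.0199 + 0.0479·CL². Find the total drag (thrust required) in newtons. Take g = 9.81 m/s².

D = 1.19×10^5 N

Weight W = mg = 192000 × 9.81 = 1.8835×10^6 N; in level flight L = W.
q = ½ρv² = ½ × 0.93 × 196² = 17860 Pa.
CL = W/(q·S) = 1.8835×10^6 / (17860 × 133) = 0.7928.
CD = 0.0199 + 0.0479 × 0.7928² = 0.05001.
D = q·S·CD = 17860 × 133 × 0.05001 = 1.188×10^5 N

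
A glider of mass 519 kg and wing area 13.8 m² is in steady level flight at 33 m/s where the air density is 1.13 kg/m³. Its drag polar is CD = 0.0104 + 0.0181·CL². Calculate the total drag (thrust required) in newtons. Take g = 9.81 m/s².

Weight W = mg = 519 × 9.81 = 5091.4 N; in level flight L = W.
Dynamic pressure q = 0.5 × 1.13 × 33² = 615.3 Pa.
CL = W/(q·S) = 5091.4 / (615.3 × 13.8) = 0.5996.
CD = 0.0104 + 0.0181 × 0.5996² = 0.01691.
D = q·S·CD = 615.3 × 13.8 × 0.01691 = 143.6 N

D = 144 N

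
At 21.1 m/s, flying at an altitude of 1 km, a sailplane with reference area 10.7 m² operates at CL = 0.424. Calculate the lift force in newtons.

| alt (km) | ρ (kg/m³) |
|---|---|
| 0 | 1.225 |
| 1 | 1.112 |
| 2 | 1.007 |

L = 1120 N

At 1 km, from the table: ρ = 1.112 kg/m³.
Dynamic pressure q = ½ρv² = ½ × 1.112 × 21.1² = 247.5 Pa.
L = q·S·CL = 247.5 × 10.7 × 0.424 = 1120 N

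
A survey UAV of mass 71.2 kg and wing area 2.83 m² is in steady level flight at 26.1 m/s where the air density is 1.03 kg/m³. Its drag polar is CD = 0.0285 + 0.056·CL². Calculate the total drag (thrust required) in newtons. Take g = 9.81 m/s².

Level flight ⇒ L = W = m·g = 71.2 × 9.81 = 698.47 N.
Dynamic pressure q = 0.5 × 1.03 × 26.1² = 350.8 Pa.
Required CL = L/(qS) = 698.47/(350.8·2.83) = 0.7035.
CD = 0.0285 + 0.056 × 0.7035² = 0.05622.
D = q·S·CD = 350.8 × 2.83 × 0.05622 = 55.81 N

D = 55.8 N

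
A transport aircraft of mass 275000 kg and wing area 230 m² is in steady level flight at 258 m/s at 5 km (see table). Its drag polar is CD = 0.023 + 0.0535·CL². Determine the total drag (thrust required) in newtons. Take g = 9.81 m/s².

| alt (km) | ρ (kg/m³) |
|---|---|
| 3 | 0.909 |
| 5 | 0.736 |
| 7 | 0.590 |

D = 1.99×10^5 N

At 5 km, from the table: ρ = 0.736 kg/m³.
Level flight ⇒ L = W = m·g = 275000 × 9.81 = 2.6978×10^6 N.
q = ½ρv² = ½ × 0.736 × 258² = 24500 Pa.
CL = W/(q·S) = 2.6978×10^6 / (24500 × 230) = 0.4788.
CD = 0.023 + 0.0535 × 0.4788² = 0.03527.
D = q·S·CD = 24500 × 230 × 0.03527 = 1.987×10^5 N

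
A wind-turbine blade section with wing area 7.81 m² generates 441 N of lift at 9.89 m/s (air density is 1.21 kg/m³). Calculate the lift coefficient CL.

CL = 0.954

From L = ½ρv²S·CL, rearranging gives CL = 2L/(ρv²S).
CL = 2 × 441 / (1.21 × 9.89² × 7.81) = 0.954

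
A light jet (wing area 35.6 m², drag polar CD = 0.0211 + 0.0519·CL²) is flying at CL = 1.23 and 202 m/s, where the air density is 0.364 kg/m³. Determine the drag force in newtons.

D = 26300 N

CD = 0.0211 + 0.0519 × 1.23² = 0.09962
D = ½ρv²S·CD = ½ × 0.364 × 202² × 35.6 × 0.09962 = 26300 N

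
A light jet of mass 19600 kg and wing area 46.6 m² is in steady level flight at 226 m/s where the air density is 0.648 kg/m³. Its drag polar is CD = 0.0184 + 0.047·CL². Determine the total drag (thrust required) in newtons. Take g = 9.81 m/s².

Level flight ⇒ L = W = m·g = 19600 × 9.81 = 1.9228×10^5 N.
q = ½ρv² = ½ × 0.648 × 226² = 16550 Pa.
Required CL = L/(qS) = 1.9228×10^5/(16550·46.6) = 0.2493.
CD = 0.0184 + 0.047 × 0.2493² = 0.02132.
D = q·S·CD = 16550 × 46.6 × 0.02132 = 16440 N

D = 16400 N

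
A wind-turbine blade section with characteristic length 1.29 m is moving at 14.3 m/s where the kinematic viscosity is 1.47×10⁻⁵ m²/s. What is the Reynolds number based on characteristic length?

Re = v·c/ν = 14.3 × 1.29 / (1.47×10⁻⁵) = 1.25×10^6

Re = 1.25×10^6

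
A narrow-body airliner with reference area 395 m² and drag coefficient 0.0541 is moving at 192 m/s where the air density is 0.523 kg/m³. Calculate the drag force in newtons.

D = ½ρv²S·CD = ½ × 0.523 × 192² × 395 × 0.0541 = 2.06×10^5 N ≈ 206 kN

D = 2.06×10^5 N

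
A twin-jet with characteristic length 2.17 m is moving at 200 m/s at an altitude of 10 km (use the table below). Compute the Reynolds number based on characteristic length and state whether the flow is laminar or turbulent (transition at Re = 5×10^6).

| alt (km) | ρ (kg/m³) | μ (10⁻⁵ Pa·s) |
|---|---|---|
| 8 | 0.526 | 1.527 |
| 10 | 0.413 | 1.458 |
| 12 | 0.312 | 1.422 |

Re = 1.23×10^7 (turbulent)

At 10 km, from the table: ρ = 0.413 kg/m³, μ = 1.458×10⁻⁵ Pa·s.
Re = ρ·v·c/μ = 0.413 × 200 × 2.17 / (1.458×10⁻⁵) = 1.23×10^7
Since 1.23×10^7 > 5×10^6, the flow is turbulent.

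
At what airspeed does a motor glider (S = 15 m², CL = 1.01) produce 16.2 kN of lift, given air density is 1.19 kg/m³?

v = 42.4 m/s

L = ½ρv²S·CL ⇒ v = √(2L/(ρ·S·CL))
v = √(2 × 16200 / (1.19 × 15 × 1.01)) = √1797 = 42.4 m/s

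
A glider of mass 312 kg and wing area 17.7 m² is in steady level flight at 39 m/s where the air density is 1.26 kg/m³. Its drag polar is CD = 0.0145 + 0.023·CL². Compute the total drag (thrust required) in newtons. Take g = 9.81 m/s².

D = 259 N

In steady level flight, lift balances weight: W = mg = 312 × 9.81 = 3060.7 N.
Dynamic pressure q = 0.5 × 1.26 × 39² = 958.2 Pa.
CL = W/(q·S) = 3060.7 / (958.2 × 17.7) = 0.1805.
CD = 0.0145 + 0.023 × 0.1805² = 0.01525.
D = q·S·CD = 958.2 × 17.7 × 0.01525 = 258.6 N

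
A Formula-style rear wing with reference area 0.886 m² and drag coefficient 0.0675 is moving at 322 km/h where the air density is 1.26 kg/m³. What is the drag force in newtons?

Convert speed: v = 322 km/h ÷ 3.6 = 89.44 m/s.
D = ½ρv²S·CD = ½ × 1.26 × 89.44² × 0.886 × 0.0675 = 301 N

D = 301 N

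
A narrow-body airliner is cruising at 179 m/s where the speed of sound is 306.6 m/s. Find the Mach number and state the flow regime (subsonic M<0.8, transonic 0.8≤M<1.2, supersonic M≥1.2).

M = v/a = 179 / 306.6 = 0.584
M = 0.584 → subsonic.

M = 0.584 (subsonic)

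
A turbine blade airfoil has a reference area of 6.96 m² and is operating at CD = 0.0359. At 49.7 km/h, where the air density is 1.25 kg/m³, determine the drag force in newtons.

Convert speed: v = 49.7 km/h ÷ 3.6 = 13.81 m/s.
D = ½ρv²S·CD = ½ × 1.25 × 13.81² × 6.96 × 0.0359 = 29.8 N

D = 29.8 N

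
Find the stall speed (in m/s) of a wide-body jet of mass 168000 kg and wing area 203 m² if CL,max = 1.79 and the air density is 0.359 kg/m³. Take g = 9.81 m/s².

Weight W = mg = 168000 × 9.81 = 1.648×10^6 N.
V_stall = √(2W/(ρ·S·CL,max)) = √(2 × 1.648×10^6 / (0.359 × 203 × 1.79))
V_stall = √25270 = 159 m/s

V_stall = 159 m/s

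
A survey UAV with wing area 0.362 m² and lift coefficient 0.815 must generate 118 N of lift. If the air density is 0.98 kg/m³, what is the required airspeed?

v = 28.6 m/s

L = ½ρv²S·CL ⇒ v = √(2L/(ρ·S·CL))
v = √(2 × 118 / (0.98 × 0.362 × 0.815)) = √816.2 = 28.6 m/s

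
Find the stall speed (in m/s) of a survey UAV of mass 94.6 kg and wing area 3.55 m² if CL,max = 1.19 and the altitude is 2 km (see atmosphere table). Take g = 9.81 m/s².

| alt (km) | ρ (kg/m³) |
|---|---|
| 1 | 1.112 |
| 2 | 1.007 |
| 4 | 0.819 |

At 2 km, from the table: ρ = 1.007 kg/m³.
Stall occurs when L = W at CL,max. W = mg = 94.6 × 9.81 = 928 N.
V_stall = √(2W/(ρ·S·CL,max)) = √(2 × 928 / (1.007 × 3.55 × 1.19))
V_stall = √436.3 = 20.9 m/s

V_stall = 20.9 m/s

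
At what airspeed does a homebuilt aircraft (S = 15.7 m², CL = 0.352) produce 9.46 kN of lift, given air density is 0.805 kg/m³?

L = ½ρv²S·CL ⇒ v = √(2L/(ρ·S·CL))
v = √(2 × 9460 / (0.805 × 15.7 × 0.352)) = √4253 = 65.2 m/s

v = 65.2 m/s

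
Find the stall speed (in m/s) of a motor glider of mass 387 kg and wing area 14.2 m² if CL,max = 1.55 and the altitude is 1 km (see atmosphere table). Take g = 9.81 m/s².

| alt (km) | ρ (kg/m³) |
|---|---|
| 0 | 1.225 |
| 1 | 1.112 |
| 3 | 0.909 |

At 1 km, from the table: ρ = 1.112 kg/m³.
At stall, lift equals weight: L = W = m·g = 387 × 9.81 = 3796 N.
V_stall = √(2W/(ρ·S·CL,max)) = √(2 × 3796 / (1.112 × 14.2 × 1.55))
V_stall = √310.2 = 17.6 m/s

V_stall = 17.6 m/s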